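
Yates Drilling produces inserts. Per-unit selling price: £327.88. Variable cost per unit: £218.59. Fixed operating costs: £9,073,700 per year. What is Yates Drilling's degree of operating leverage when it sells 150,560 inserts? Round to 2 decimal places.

At 150,560 units, contribution = 150,560 × £109.29 = £16,454,702.40.
EBIT = £16,454,702.40 − £9,073,700 = £7,381,002.40.
DOL = contribution ÷ EBIT = £16,454,702.40 ÷ £7,381,002.40 = 2.2293.

2.23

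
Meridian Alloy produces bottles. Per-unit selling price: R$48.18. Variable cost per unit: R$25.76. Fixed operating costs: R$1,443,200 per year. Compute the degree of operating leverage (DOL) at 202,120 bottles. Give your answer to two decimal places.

1.47

Total contribution margin = 202,120 × R$22.42 = R$4,531,530.40.
Subtracting fixed costs: EBIT = R$4,531,530.40 − R$1,443,200 = R$3,088,330.40.
Degree of operating leverage = R$4,531,530.40 / R$3,088,330.40 = 1.4673.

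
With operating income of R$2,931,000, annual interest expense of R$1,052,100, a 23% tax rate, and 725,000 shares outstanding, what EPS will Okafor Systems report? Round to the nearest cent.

Pre-tax income = R$2,931,000 − R$1,052,100.00 = R$1,878,900.00.
Net income = R$1,878,900.00 × (1 − 0.23) = R$1,446,753.00.
EPS = R$1,446,753.00 ÷ 725,000 = R$2.00.

R$2.00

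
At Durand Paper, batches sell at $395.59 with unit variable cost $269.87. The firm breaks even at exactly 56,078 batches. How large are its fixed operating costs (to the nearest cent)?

$7,050,126.16

Each unit contributes $395.59 − $269.87 = $125.72.
Since BE = FC / CM, FC = 56,078 × $125.72 = $7,050,126.16.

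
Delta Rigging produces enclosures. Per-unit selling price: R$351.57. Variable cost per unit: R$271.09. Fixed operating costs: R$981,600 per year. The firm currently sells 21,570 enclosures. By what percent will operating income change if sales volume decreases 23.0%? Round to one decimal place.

Total contribution margin = 21,570 × R$80.48 = R$1,735,953.60.
Operating income = contribution − fixed costs = R$1,735,953.60 − R$981,600 = R$754,353.60.
So DOL = total CM / EBIT = R$1,735,953.60 / R$754,353.60 = 2.3012.
Operating income changes by 2.3012 × -23.0% = -52.9%.

-52.9%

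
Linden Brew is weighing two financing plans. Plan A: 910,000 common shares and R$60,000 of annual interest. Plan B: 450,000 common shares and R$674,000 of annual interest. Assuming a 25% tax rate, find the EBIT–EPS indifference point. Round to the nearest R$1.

Set EPS_A = EPS_B: (EBIT − R$60,000)(1 − 0.25) ÷ 910,000 = (EBIT − R$674,000)(1 − 0.25) ÷ 450,000.
The (1 − t) factor cancels: (EBIT − 60,000) × 450,000 = (EBIT − 674,000) × 910,000.
Solving, EBIT = (674,000·910,000 − 60,000·450,000) / (910,000 − 450,000) = 586,340,000,000 / 460,000 = 1,274,652.17.

R$1,274,652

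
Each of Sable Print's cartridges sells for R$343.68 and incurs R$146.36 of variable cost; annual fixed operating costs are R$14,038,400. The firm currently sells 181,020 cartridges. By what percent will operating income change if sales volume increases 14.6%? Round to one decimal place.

Contribution at this volume is 181,020 × R$197.32 = R$35,718,866.40.
EBIT = R$35,718,866.40 − R$14,038,400 = R$21,680,466.40.
So DOL = total CM / EBIT = R$35,718,866.40 / R$21,680,466.40 = 1.6475.
So EBIT moves 1.6475 × (+14.6%) = +24.1%.

+24.1%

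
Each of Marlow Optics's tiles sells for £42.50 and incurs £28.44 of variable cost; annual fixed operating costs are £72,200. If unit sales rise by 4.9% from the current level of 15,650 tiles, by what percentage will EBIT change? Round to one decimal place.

+7.3%

At 15,650 units, contribution = 15,650 × £14.06 = £220,039.00.
Operating income = contribution − fixed costs = £220,039.00 − £72,200 = £147,839.00.
Degree of operating leverage = £220,039.00 / £147,839.00 = 1.4884.
Operating income changes by 1.4884 × +4.9% = +7.3%.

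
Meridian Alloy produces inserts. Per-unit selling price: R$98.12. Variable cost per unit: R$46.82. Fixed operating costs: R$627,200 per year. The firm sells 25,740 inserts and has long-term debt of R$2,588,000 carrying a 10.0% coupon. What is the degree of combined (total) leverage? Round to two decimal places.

3.04

At 25,740 units, contribution = 25,740 × R$51.30 = R$1,320,462.00.
Subtracting fixed costs: EBIT = R$1,320,462.00 − R$627,200 = R$693,262.00. Interest = R$258,800.00, so EBIT − I = R$434,462.00.
Degree of total leverage = total CM / (EBIT − interest) = R$1,320,462.00 / R$434,462.00 = 3.0393.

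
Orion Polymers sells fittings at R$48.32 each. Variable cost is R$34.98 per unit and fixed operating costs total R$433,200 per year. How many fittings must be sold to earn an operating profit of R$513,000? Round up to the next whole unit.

Contribution margin per unit = R$48.32 − R$34.98 = R$13.34.
Need Q such that Q × R$13.34 − R$433,200 = R$513,000, i.e. Q = R$946,200 / R$13.34 = 70,929.54 → 70,930.

70,930 fittings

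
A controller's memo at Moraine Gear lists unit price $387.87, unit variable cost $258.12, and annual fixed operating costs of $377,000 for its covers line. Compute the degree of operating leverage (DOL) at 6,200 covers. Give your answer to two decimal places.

At 6,200 units, contribution = 6,200 × $129.75 = $804,450.00.
EBIT = $804,450.00 − $377,000 = $427,450.00.
So DOL = total CM / EBIT = $804,450.00 / $427,450.00 = 1.8820.

1.88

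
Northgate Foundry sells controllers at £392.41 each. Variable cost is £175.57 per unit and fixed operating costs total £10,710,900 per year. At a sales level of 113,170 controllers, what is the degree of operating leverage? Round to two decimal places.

At 113,170 units, contribution = 113,170 × £216.84 = £24,539,782.80.
EBIT = £24,539,782.80 − £10,710,900 = £13,828,882.80.
Degree of operating leverage = £24,539,782.80 / £13,828,882.80 = 1.7745.

1.77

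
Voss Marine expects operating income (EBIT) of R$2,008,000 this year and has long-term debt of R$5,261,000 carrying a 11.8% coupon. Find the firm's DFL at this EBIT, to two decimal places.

Interest = R$620,798.00.
DFL = EBIT ÷ (EBIT − I) = R$2,008,000 ÷ (R$2,008,000 − R$620,798.00) = R$2,008,000 ÷ R$1,387,202.00 = 1.4475.

1.45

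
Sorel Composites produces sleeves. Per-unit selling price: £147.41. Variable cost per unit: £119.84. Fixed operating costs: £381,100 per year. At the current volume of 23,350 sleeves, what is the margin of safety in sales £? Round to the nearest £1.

Each unit contributes £147.41 − £119.84 = £27.57. Break-even units = £381,100 ÷ £27.57 = 13,823.00; break-even revenue = 13,823.00 × £147.41 = £2,037,647.84.
Current sales = 23,350 × £147.41 = £3,442,023.50.
Margin of safety = £3,442,023.50 − £2,037,647.84 = £1,404,376.

£1,404,376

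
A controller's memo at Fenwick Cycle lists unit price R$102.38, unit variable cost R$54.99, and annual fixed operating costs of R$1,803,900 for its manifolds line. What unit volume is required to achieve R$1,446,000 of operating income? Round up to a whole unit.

68,578 manifolds

Each unit contributes R$102.38 − R$54.99 = R$47.39.
Required volume = (fixed costs + target profit) ÷ CM = (R$1,803,900 + R$1,446,000) ÷ R$47.39 = 68,577.76, so 68,578 manifolds.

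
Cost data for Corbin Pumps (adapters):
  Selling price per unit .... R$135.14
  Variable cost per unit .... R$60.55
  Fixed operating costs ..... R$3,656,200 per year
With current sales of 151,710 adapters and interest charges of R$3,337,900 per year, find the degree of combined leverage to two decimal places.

At 151,710 units, contribution = 151,710 × R$74.59 = R$11,316,048.90.
EBIT = R$11,316,048.90 − R$3,656,200 = R$7,659,848.90. Interest = R$3,337,900.00, so EBIT − I = R$4,321,948.90.
DCL = contribution ÷ (EBIT − I) = R$11,316,048.90 ÷ R$4,321,948.90 = 2.6183.

2.62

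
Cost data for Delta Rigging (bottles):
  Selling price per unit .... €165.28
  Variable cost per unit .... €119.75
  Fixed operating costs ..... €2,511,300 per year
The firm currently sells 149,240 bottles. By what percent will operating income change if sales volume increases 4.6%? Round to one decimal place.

+7.3%

Contribution at this volume is 149,240 × €45.53 = €6,794,897.20.
Subtracting fixed costs: EBIT = €6,794,897.20 − €2,511,300 = €4,283,597.20.
DOL = contribution ÷ EBIT = €6,794,897.20 ÷ €4,283,597.20 = 1.5863.
Operating income changes by 1.5863 × +4.6% = +7.3%.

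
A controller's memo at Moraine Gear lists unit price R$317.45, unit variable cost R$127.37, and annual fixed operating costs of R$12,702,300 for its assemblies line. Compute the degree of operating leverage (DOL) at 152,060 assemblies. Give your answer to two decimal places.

1.78

At 152,060 units, contribution = 152,060 × R$190.08 = R$28,903,564.80.
Operating income = contribution − fixed costs = R$28,903,564.80 − R$12,702,300 = R$16,201,264.80.
So DOL = total CM / EBIT = R$28,903,564.80 / R$16,201,264.80 = 1.7840.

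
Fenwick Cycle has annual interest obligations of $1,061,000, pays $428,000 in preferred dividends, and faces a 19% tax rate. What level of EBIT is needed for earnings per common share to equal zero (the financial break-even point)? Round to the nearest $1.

$1,589,395

Grossing the preferred dividend up to pre-tax terms: $428,000 / (1 − 0.19) = $528,395.06.
EPS = 0 when EBIT covers interest plus the pre-tax preferred burden: $1,061,000 + $528,395.06 = $1,589,395.06.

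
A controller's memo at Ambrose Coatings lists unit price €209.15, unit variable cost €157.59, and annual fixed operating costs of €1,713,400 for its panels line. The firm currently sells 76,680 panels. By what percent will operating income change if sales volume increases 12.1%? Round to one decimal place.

At 76,680 units, contribution = 76,680 × €51.56 = €3,953,620.80.
EBIT = €3,953,620.80 − €1,713,400 = €2,240,220.80.
So DOL = total CM / EBIT = €3,953,620.80 / €2,240,220.80 = 1.7648.
%ΔEBIT = DOL × %ΔSales = 1.7648 × +12.1% = +21.4%.

+21.4%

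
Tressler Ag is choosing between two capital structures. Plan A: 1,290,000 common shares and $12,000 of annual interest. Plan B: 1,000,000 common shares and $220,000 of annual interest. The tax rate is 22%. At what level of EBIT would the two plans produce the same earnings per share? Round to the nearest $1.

$937,241

At indifference, (EBIT − 12,000)(1 − t)/1,290,000 = (EBIT − 220,000)(1 − t)/1,000,000.
The (1 − t) factor cancels: (EBIT − 12,000) × 1,000,000 = (EBIT − 220,000) × 1,290,000.
Solving, EBIT = (220,000·1,290,000 − 12,000·1,000,000) / (1,290,000 − 1,000,000) = 271,800,000,000 / 290,000 = 937,241.38.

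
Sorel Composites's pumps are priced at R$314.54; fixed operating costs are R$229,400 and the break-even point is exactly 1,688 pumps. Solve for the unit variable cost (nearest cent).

R$178.64

Contribution per unit must be FC / Q = R$229,400 / 1,688 = R$135.9005.
Variable cost per unit = R$314.54 − R$135.9005 = R$178.64.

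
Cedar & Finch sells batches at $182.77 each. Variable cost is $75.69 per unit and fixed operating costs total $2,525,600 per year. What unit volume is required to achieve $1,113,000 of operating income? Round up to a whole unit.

33,981 batches

Contribution margin per unit = $182.77 − $75.69 = $107.08.
Need Q such that Q × $107.08 − $2,525,600 = $1,113,000, i.e. Q = $3,638,600 / $107.08 = 33,980.20 → 33,981.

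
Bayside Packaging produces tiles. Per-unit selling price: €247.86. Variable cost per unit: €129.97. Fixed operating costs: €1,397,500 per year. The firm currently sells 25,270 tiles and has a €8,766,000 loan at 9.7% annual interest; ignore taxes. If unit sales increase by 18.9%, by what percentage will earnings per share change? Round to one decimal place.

+77.0%

Contribution at this volume is 25,270 × €117.89 = €2,979,080.30.
Subtracting fixed costs: EBIT = €2,979,080.30 − €1,397,500 = €1,581,580.30.
Interest = €850,302.00, so EBIT − I = €731,278.30.
Degree of combined leverage = contribution ÷ (EBIT − I) = €2,979,080.30 ÷ €731,278.30 = 4.0738.
EPS therefore changes by 4.0738 × (+18.9%) = +77.0%.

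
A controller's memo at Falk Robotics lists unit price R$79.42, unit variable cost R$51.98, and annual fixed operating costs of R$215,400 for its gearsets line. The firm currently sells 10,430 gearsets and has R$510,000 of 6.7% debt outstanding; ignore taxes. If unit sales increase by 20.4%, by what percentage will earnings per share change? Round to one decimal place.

+159.4%

At 10,430 units, contribution = 10,430 × R$27.44 = R$286,199.20.
Operating income = contribution − fixed costs = R$286,199.20 − R$215,400 = R$70,799.20.
Interest = R$34,170.00, so EBIT − I = R$36,629.20.
DCL = total CM / (EBIT − I) = R$286,199.20 / R$36,629.20 = 7.8134.
%ΔEPS = DCL × %ΔSales = 7.8134 × +20.4% = +159.4%.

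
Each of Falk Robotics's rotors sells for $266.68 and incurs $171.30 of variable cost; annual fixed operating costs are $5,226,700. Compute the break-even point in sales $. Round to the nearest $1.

$14,613,717

Contribution margin per unit = $266.68 − $171.30 = $95.38, a CM ratio of $95.38 ÷ $266.68 = 0.3577.
Break-even revenue = fixed costs × price ÷ CM = $5,226,700 × $266.68 ÷ $95.38 = $14,613,717.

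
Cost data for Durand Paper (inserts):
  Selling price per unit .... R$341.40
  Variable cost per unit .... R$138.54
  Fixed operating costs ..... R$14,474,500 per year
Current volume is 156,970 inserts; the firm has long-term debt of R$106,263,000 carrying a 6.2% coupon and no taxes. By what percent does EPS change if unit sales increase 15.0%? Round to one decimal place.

+44.3%

At 156,970 units, contribution = 156,970 × R$202.86 = R$31,842,934.20.
EBIT = R$31,842,934.20 − R$14,474,500 = R$17,368,434.20.
After interest of R$6,588,306.00, pre-tax earnings = R$10,780,128.20.
DCL = total CM / (EBIT − I) = R$31,842,934.20 / R$10,780,128.20 = 2.9539.
%ΔEPS = DCL × %ΔSales = 2.9539 × +15.0% = +44.3%.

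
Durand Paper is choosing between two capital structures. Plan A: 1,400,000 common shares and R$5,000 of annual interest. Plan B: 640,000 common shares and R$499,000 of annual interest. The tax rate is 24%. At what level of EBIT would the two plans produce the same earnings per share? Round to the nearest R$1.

At indifference, (EBIT − 5,000)(1 − t)/1,400,000 = (EBIT − 499,000)(1 − t)/640,000.
Cancelling (1 − t) and cross-multiplying: 640,000·(EBIT − 5,000) = 1,400,000·(EBIT − 499,000).
EBIT × (1,400,000 − 640,000) = 499,000 × 1,400,000 − 5,000 × 640,000 = 695,400,000,000, so EBIT = 695,400,000,000 ÷ 760,000 = 915,000.00.

R$915,000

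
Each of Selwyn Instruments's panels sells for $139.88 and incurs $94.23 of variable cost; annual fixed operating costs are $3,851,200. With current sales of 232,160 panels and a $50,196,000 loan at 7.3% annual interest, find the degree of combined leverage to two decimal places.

3.44

Contribution at this volume is 232,160 × $45.65 = $10,598,104.00.
Operating income = contribution − fixed costs = $10,598,104.00 − $3,851,200 = $6,746,904.00. Interest = $3,664,308.00, so EBIT − I = $3,082,596.00.
DCL = contribution ÷ (EBIT − I) = $10,598,104.00 ÷ $3,082,596.00 = 3.4380.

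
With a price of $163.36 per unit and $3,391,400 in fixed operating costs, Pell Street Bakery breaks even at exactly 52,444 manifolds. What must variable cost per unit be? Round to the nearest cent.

At break-even, FC = Q × (P − VC), so P − VC = $3,391,400 ÷ 52,444 = $64.6671.
Hence VC = price − CM = $163.36 − $64.6671 = $98.69.

$98.69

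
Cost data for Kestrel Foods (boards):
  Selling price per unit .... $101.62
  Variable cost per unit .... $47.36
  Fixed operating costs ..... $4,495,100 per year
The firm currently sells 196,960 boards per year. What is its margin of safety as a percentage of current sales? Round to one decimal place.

57.9%

Contribution margin per unit = $101.62 − $47.36 = $54.26. Break-even units = $4,495,100 ÷ $54.26 = 82,843.72; break-even revenue = 82,843.72 × $101.62 = $8,418,578.36.
Actual sales revenue = 196,960 × $101.62 = $20,015,075.20.
Margin of safety = ($20,015,075.20 − $8,418,578.36) ÷ $20,015,075.20 = 57.9%.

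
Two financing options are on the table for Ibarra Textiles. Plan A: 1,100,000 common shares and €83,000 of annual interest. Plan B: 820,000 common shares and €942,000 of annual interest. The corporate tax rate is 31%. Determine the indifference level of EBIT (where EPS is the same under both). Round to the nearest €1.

Set EPS_A = EPS_B: (EBIT − €83,000)(1 − 0.31) ÷ 1,100,000 = (EBIT − €942,000)(1 − 0.31) ÷ 820,000.
Cancelling (1 − t) and cross-multiplying: 820,000·(EBIT − 83,000) = 1,100,000·(EBIT − 942,000).
Solving, EBIT = (942,000·1,100,000 − 83,000·820,000) / (1,100,000 − 820,000) = 968,140,000,000 / 280,000 = 3,457,642.86.

€3,457,643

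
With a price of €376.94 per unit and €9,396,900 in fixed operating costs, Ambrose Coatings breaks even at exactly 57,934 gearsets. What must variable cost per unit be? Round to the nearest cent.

At break-even, FC = Q × (P − VC), so P − VC = €9,396,900 ÷ 57,934 = €162.2001.
Hence VC = price − CM = €376.94 − €162.2001 = €214.74.

€214.74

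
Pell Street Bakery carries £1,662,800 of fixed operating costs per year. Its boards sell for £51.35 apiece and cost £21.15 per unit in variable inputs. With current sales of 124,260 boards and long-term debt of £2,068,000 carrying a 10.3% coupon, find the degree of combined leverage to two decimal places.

2.00

Total contribution margin = 124,260 × £30.20 = £3,752,652.00.
Subtracting fixed costs: EBIT = £3,752,652.00 − £1,662,800 = £2,089,852.00. Interest = £213,004.00, so EBIT − I = £1,876,848.00.
DCL = contribution ÷ (EBIT − I) = £3,752,652.00 ÷ £1,876,848.00 = 1.9994.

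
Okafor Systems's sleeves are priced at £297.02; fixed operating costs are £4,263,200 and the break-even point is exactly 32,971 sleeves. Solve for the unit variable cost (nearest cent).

£167.72

Contribution per unit must be FC / Q = £4,263,200 / 32,971 = £129.3015.
Variable cost per unit = £297.02 − £129.3015 = £167.72.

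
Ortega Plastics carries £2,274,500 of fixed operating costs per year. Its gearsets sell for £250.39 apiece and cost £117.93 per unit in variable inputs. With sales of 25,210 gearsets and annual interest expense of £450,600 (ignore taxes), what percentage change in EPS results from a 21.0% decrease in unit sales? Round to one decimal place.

Contribution at this volume is 25,210 × £132.46 = £3,339,316.60.
Subtracting fixed costs: EBIT = £3,339,316.60 − £2,274,500 = £1,064,816.60.
Interest = £450,600.00, so EBIT − I = £614,216.60.
Degree of combined leverage = contribution ÷ (EBIT − I) = £3,339,316.60 ÷ £614,216.60 = 5.4367.
%ΔEPS = DCL × %ΔSales = 5.4367 × -21.0% = -114.2%.

-114.2%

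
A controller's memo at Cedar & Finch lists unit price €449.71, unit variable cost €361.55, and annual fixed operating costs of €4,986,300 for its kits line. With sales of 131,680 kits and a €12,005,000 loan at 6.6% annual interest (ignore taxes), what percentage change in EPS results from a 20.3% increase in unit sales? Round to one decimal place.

+40.4%

At 131,680 units, contribution = 131,680 × €88.16 = €11,608,908.80.
Operating income = contribution − fixed costs = €11,608,908.80 − €4,986,300 = €6,622,608.80.
After interest of €792,330.00, pre-tax earnings = €5,830,278.80.
Degree of combined leverage = contribution ÷ (EBIT − I) = €11,608,908.80 ÷ €5,830,278.80 = 1.9911.
EPS therefore changes by 1.9911 × (+20.3%) = +40.4%.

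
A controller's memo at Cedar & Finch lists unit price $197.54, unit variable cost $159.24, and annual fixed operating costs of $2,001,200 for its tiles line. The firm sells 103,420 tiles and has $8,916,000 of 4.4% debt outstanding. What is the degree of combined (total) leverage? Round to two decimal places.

2.53

At 103,420 units, contribution = 103,420 × $38.30 = $3,960,986.00.
EBIT = $3,960,986.00 − $2,001,200 = $1,959,786.00. Interest = $392,304.00, so EBIT − I = $1,567,482.00.
Degree of total leverage = total CM / (EBIT − interest) = $3,960,986.00 / $1,567,482.00 = 2.5270.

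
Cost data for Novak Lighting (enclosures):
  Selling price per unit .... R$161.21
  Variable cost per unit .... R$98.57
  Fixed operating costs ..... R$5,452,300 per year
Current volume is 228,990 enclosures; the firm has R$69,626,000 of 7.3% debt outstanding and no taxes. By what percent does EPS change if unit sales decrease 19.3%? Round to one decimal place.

Contribution at this volume is 228,990 × R$62.64 = R$14,343,933.60.
Subtracting fixed costs: EBIT = R$14,343,933.60 − R$5,452,300 = R$8,891,633.60.
After interest of R$5,082,698.00, pre-tax earnings = R$3,808,935.60.
DCL = total CM / (EBIT − I) = R$14,343,933.60 / R$3,808,935.60 = 3.7659.
EPS therefore changes by 3.7659 × (-19.3%) = -72.7%.

-72.7%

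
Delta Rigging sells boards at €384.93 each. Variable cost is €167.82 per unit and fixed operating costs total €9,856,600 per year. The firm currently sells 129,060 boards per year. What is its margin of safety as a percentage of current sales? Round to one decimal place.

64.8%

Unit CM = price − variable cost = €384.93 − €167.82 = €217.11. Break-even units = €9,856,600 ÷ €217.11 = 45,399.11; break-even revenue = 45,399.11 × €384.93 = €17,475,478.04.
Actual sales revenue = 129,060 × €384.93 = €49,679,065.80.
Margin of safety = (€49,679,065.80 − €17,475,478.04) ÷ €49,679,065.80 = 64.8%.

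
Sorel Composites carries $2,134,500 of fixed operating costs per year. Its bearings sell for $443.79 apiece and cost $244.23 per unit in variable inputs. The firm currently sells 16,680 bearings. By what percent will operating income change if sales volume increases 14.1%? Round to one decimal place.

Total contribution margin = 16,680 × $199.56 = $3,328,660.80.
Operating income = contribution − fixed costs = $3,328,660.80 − $2,134,500 = $1,194,160.80.
Degree of operating leverage = $3,328,660.80 / $1,194,160.80 = 2.7874.
Operating income changes by 2.7874 × +14.1% = +39.3%.

+39.3%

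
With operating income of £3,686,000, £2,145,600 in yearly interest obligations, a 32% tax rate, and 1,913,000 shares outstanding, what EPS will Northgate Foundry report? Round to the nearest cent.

£0.55

Interest = £2,145,600.00, so EBT = £3,686,000 − £2,145,600.00 = £1,540,400.00.
After tax at 32%: net income = £1,540,400.00 × 0.68 = £1,047,472.00.
Per share: £1,047,472.00 / 1,913,000 shares = £0.55.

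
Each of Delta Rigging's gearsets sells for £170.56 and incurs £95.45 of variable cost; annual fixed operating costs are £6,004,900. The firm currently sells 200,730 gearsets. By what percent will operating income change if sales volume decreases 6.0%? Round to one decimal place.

Contribution at this volume is 200,730 × £75.11 = £15,076,830.30.
Operating income = contribution − fixed costs = £15,076,830.30 − £6,004,900 = £9,071,930.30.
So DOL = total CM / EBIT = £15,076,830.30 / £9,071,930.30 = 1.6619.
%ΔEBIT = DOL × %ΔSales = 1.6619 × -6.0% = -10.0%.

-10.0%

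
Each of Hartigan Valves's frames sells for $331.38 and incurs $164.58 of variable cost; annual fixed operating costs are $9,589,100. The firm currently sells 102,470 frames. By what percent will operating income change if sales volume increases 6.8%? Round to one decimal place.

+15.5%

Contribution at this volume is 102,470 × $166.80 = $17,091,996.00.
Subtracting fixed costs: EBIT = $17,091,996.00 − $9,589,100 = $7,502,896.00.
So DOL = total CM / EBIT = $17,091,996.00 / $7,502,896.00 = 2.2781.
So EBIT moves 2.2781 × (+6.8%) = +15.5%.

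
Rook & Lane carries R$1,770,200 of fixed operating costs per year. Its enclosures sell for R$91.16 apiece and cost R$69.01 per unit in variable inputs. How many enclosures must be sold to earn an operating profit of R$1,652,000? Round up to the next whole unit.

154,502 enclosures

Contribution margin per unit = R$91.16 − R$69.01 = R$22.15.
Need Q such that Q × R$22.15 − R$1,770,200 = R$1,652,000, i.e. Q = R$3,422,200 / R$22.15 = 154,501.13 → 154,502.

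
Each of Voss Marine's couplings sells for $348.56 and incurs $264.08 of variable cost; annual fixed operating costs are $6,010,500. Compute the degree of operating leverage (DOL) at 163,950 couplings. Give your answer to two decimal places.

Contribution at this volume is 163,950 × $84.48 = $13,850,496.00.
Subtracting fixed costs: EBIT = $13,850,496.00 − $6,010,500 = $7,839,996.00.
So DOL = total CM / EBIT = $13,850,496.00 / $7,839,996.00 = 1.7666.

1.77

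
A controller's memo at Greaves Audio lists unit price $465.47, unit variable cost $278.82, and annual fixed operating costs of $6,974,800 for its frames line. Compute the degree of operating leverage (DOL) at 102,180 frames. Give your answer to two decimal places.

At 102,180 units, contribution = 102,180 × $186.65 = $19,071,897.00.
Subtracting fixed costs: EBIT = $19,071,897.00 − $6,974,800 = $12,097,097.00.
DOL = contribution ÷ EBIT = $19,071,897.00 ÷ $12,097,097.00 = 1.5766.

1.58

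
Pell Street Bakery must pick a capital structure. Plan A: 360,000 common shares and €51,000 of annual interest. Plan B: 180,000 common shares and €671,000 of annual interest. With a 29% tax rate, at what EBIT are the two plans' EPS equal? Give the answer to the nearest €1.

At indifference, (EBIT − 51,000)(1 − t)/360,000 = (EBIT − 671,000)(1 − t)/180,000.
The (1 − t) factor cancels: (EBIT − 51,000) × 180,000 = (EBIT − 671,000) × 360,000.
Solving, EBIT = (671,000·360,000 − 51,000·180,000) / (360,000 − 180,000) = 232,380,000,000 / 180,000 = 1,291,000.00.

€1,291,000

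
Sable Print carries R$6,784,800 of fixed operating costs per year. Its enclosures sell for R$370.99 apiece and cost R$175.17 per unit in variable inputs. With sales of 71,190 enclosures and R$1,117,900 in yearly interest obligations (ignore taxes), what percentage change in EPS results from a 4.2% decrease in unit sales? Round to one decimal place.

Total contribution margin = 71,190 × R$195.82 = R$13,940,425.80.
Operating income = contribution − fixed costs = R$13,940,425.80 − R$6,784,800 = R$7,155,625.80.
After interest of R$1,117,900.00, pre-tax earnings = R$6,037,725.80.
DCL = total CM / (EBIT − I) = R$13,940,425.80 / R$6,037,725.80 = 2.3089.
EPS therefore changes by 2.3089 × (-4.2%) = -9.7%.

-9.7%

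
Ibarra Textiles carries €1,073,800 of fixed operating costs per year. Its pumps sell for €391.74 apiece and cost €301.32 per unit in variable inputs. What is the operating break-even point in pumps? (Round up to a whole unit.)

11,876 pumps

Contribution margin per unit = €391.74 − €301.32 = €90.42.
Break-even Q = €1,073,800 / €90.42 = 11,875.69 → 11,876 pumps.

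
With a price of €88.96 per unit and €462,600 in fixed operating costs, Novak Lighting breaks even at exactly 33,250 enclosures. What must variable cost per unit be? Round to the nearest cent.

€75.05

Contribution per unit must be FC / Q = €462,600 / 33,250 = €13.9128.
Variable cost per unit = €88.96 − €13.9128 = €75.05.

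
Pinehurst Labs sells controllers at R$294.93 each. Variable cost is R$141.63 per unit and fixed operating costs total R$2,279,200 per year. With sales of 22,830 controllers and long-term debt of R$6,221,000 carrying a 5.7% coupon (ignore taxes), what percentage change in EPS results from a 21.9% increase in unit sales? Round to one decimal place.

Contribution at this volume is 22,830 × R$153.30 = R$3,499,839.00.
Operating income = contribution − fixed costs = R$3,499,839.00 − R$2,279,200 = R$1,220,639.00.
Interest = R$354,597.00, so EBIT − I = R$866,042.00.
DCL = total CM / (EBIT − I) = R$3,499,839.00 / R$866,042.00 = 4.0412.
%ΔEPS = DCL × %ΔSales = 4.0412 × +21.9% = +88.5%.

+88.5%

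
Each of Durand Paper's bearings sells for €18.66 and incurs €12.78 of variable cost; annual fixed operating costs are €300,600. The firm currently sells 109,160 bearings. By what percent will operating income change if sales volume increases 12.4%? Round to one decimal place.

At 109,160 units, contribution = 109,160 × €5.88 = €641,860.80.
Subtracting fixed costs: EBIT = €641,860.80 − €300,600 = €341,260.80.
Degree of operating leverage = €641,860.80 / €341,260.80 = 1.8809.
%ΔEBIT = DOL × %ΔSales = 1.8809 × +12.4% = +23.3%.

+23.3%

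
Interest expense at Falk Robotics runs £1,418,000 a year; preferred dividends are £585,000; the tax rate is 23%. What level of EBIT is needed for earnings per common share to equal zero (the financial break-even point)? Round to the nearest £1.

Grossing the preferred dividend up to pre-tax terms: £585,000 / (1 − 0.23) = £759,740.26.
EPS = 0 when EBIT covers interest plus the pre-tax preferred burden: £1,418,000 + £759,740.26 = £2,177,740.26.

£2,177,740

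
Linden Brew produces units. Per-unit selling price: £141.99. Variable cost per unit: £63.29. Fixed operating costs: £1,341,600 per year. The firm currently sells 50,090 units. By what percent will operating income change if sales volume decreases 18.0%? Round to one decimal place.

At 50,090 units, contribution = 50,090 × £78.70 = £3,942,083.00.
EBIT = £3,942,083.00 − £1,341,600 = £2,600,483.00.
So DOL = total CM / EBIT = £3,942,083.00 / £2,600,483.00 = 1.5159.
%ΔEBIT = DOL × %ΔSales = 1.5159 × -18.0% = -27.3%.

-27.3%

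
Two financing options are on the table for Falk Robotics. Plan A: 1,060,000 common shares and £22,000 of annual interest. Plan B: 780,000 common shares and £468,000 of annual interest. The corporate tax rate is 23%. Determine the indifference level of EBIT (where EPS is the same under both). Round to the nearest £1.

£1,710,429

At indifference, (EBIT − 22,000)(1 − t)/1,060,000 = (EBIT − 468,000)(1 − t)/780,000.
The (1 − t) factor cancels: (EBIT − 22,000) × 780,000 = (EBIT − 468,000) × 1,060,000.
Solving, EBIT = (468,000·1,060,000 − 22,000·780,000) / (1,060,000 − 780,000) = 478,920,000,000 / 280,000 = 1,710,428.57.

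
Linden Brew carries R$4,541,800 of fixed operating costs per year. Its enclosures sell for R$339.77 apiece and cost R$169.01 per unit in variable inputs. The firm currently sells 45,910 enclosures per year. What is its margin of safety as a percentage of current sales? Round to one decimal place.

42.1%

Contribution margin per unit = R$339.77 − R$169.01 = R$170.76. Break-even units = R$4,541,800 ÷ R$170.76 = 26,597.56; break-even revenue = 26,597.56 × R$339.77 = R$9,037,054.26.
Current sales = 45,910 × R$339.77 = R$15,598,840.70.
Margin of safety = (R$15,598,840.70 − R$9,037,054.26) ÷ R$15,598,840.70 = 42.1%.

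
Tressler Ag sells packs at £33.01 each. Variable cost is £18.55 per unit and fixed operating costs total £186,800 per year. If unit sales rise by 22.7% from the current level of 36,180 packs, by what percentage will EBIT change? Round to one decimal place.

Contribution at this volume is 36,180 × £14.46 = £523,162.80.
EBIT = £523,162.80 − £186,800 = £336,362.80.
DOL = contribution ÷ EBIT = £523,162.80 ÷ £336,362.80 = 1.5554.
So EBIT moves 1.5554 × (+22.7%) = +35.3%.

+35.3%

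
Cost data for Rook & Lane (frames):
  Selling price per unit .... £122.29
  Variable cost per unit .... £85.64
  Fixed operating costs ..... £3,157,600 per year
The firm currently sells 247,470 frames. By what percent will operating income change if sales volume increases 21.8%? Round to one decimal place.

+33.4%

Total contribution margin = 247,470 × £36.65 = £9,069,775.50.
EBIT = £9,069,775.50 − £3,157,600 = £5,912,175.50.
So DOL = total CM / EBIT = £9,069,775.50 / £5,912,175.50 = 1.5341.
Operating income changes by 1.5341 × +21.8% = +33.4%.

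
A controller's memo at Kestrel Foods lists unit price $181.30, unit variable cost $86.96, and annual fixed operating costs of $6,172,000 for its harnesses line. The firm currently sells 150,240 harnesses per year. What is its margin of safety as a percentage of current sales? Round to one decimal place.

Unit CM = price − variable cost = $181.30 − $86.96 = $94.34. Break-even units = $6,172,000 ÷ $94.34 = 65,422.94; break-even revenue = 65,422.94 × $181.30 = $11,861,178.72.
Actual sales revenue = 150,240 × $181.30 = $27,238,512.00.
Margin of safety = ($27,238,512.00 − $11,861,178.72) ÷ $27,238,512.00 = 56.5%.

56.5%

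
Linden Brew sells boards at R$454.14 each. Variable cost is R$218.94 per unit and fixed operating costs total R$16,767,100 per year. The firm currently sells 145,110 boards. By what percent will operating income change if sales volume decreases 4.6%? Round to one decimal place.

At 145,110 units, contribution = 145,110 × R$235.20 = R$34,129,872.00.
EBIT = R$34,129,872.00 − R$16,767,100 = R$17,362,772.00.
DOL = contribution ÷ EBIT = R$34,129,872.00 ÷ R$17,362,772.00 = 1.9657.
So EBIT moves 1.9657 × (-4.6%) = -9.0%.

-9.0%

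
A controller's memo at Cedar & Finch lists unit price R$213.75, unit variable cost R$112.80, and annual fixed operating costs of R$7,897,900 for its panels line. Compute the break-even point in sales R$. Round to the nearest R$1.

R$16,722,894

Contribution margin per unit = R$213.75 − R$112.80 = R$100.95, a CM ratio of R$100.95 ÷ R$213.75 = 0.4723.
Break-even revenue = fixed costs × price ÷ CM = R$7,897,900 × R$213.75 ÷ R$100.95 = R$16,722,894.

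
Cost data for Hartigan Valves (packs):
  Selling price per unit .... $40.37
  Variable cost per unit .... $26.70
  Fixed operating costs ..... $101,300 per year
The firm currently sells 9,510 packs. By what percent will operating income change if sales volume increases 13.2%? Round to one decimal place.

+59.8%

At 9,510 units, contribution = 9,510 × $13.67 = $130,001.70.
Operating income = contribution − fixed costs = $130,001.70 − $101,300 = $28,701.70.
Degree of operating leverage = $130,001.70 / $28,701.70 = 4.5294.
So EBIT moves 4.5294 × (+13.2%) = +59.8%.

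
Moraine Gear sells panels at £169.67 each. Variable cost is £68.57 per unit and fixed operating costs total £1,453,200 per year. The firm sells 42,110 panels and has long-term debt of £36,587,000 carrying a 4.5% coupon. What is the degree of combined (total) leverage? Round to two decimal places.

Contribution at this volume is 42,110 × £101.10 = £4,257,321.00.
Operating income = contribution − fixed costs = £4,257,321.00 − £1,453,200 = £2,804,121.00. Interest = £1,646,415.00, so EBIT − I = £1,157,706.00.
Degree of total leverage = total CM / (EBIT − interest) = £4,257,321.00 / £1,157,706.00 = 3.6774.

3.68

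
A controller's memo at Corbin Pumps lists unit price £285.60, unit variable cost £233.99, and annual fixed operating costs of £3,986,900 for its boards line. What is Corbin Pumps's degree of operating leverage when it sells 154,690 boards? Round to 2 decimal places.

2.00

At 154,690 units, contribution = 154,690 × £51.61 = £7,983,550.90.
EBIT = £7,983,550.90 − £3,986,900 = £3,996,650.90.
So DOL = total CM / EBIT = £7,983,550.90 / £3,996,650.90 = 1.9976.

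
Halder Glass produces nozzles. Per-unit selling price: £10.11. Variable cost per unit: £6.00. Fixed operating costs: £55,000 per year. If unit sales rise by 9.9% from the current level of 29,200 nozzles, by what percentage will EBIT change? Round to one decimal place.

At 29,200 units, contribution = 29,200 × £4.11 = £120,012.00.
Subtracting fixed costs: EBIT = £120,012.00 − £55,000 = £65,012.00.
Degree of operating leverage = £120,012.00 / £65,012.00 = 1.8460.
%ΔEBIT = DOL × %ΔSales = 1.8460 × +9.9% = +18.3%.

+18.3%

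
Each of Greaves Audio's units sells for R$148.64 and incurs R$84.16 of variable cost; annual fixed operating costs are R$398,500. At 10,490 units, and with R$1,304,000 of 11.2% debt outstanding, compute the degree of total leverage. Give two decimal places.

At 10,490 units, contribution = 10,490 × R$64.48 = R$676,395.20.
Operating income = contribution − fixed costs = R$676,395.20 − R$398,500 = R$277,895.20. Interest = R$146,048.00.
DOL = R$676,395.20 ÷ R$277,895.20 = 2.4340; DFL = R$277,895.20 ÷ R$131,847.20 = 2.1077.
Combined leverage = 2.4340 × 2.1077 = 5.1301.

5.13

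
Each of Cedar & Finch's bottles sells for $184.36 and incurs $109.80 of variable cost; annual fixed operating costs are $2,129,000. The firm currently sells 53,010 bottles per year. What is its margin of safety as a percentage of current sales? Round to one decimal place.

Each unit contributes $184.36 − $109.80 = $74.56. Break-even units = $2,129,000 ÷ $74.56 = 28,554.18; break-even revenue = 28,554.18 × $184.36 = $5,264,249.46.
Actual sales revenue = 53,010 × $184.36 = $9,772,923.60.
Margin of safety = ($9,772,923.60 − $5,264,249.46) ÷ $9,772,923.60 = 46.1%.

46.1%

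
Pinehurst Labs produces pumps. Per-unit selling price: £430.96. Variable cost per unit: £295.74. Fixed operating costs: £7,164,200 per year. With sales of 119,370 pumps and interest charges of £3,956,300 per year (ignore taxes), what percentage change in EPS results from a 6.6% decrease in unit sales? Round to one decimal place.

Total contribution margin = 119,370 × £135.22 = £16,141,211.40.
Subtracting fixed costs: EBIT = £16,141,211.40 − £7,164,200 = £8,977,011.40.
After interest of £3,956,300.00, pre-tax earnings = £5,020,711.40.
Degree of combined leverage = contribution ÷ (EBIT − I) = £16,141,211.40 ÷ £5,020,711.40 = 3.2149.
%ΔEPS = DCL × %ΔSales = 3.2149 × -6.6% = -21.2%.

-21.2%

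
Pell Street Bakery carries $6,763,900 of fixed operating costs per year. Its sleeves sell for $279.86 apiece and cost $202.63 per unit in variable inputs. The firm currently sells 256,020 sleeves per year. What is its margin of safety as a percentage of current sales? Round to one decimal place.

65.8%

Unit CM = price − variable cost = $279.86 − $202.63 = $77.23. Break-even units = $6,763,900 ÷ $77.23 = 87,581.25; break-even revenue = 87,581.25 × $279.86 = $24,510,488.85.
Actual sales revenue = 256,020 × $279.86 = $71,649,757.20.
Margin of safety = ($71,649,757.20 − $24,510,488.85) ÷ $71,649,757.20 = 65.8%.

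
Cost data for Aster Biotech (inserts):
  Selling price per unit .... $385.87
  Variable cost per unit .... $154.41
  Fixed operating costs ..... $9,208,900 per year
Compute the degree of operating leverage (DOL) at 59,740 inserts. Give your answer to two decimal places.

Total contribution margin = 59,740 × $231.46 = $13,827,420.40.
Subtracting fixed costs: EBIT = $13,827,420.40 − $9,208,900 = $4,618,520.40.
Degree of operating leverage = $13,827,420.40 / $4,618,520.40 = 2.9939.

2.99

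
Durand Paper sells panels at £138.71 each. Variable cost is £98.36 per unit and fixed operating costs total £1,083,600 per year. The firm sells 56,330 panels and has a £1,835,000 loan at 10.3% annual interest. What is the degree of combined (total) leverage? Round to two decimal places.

Contribution at this volume is 56,330 × £40.35 = £2,272,915.50.
EBIT = £2,272,915.50 − £1,083,600 = £1,189,315.50. Interest = £189,005.00.
DOL = £2,272,915.50 ÷ £1,189,315.50 = 1.9111; DFL = £1,189,315.50 ÷ £1,000,310.50 = 1.1889.
DCL = DOL × DFL = 1.9111 × 1.1889 = 2.2721.

2.27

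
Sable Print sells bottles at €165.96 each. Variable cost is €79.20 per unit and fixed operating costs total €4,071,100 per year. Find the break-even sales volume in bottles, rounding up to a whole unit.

46,924 bottles

Unit CM = price − variable cost = €165.96 − €79.20 = €86.76.
Break-even volume = fixed costs ÷ CM per unit = €4,071,100 ÷ €86.76 = 46,923.70, so 46,924 bottles.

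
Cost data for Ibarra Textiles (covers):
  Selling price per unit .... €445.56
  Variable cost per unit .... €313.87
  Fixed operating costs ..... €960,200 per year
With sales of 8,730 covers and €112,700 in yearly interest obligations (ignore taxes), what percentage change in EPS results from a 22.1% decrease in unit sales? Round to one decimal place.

-331.0%

At 8,730 units, contribution = 8,730 × €131.69 = €1,149,653.70.
Operating income = contribution − fixed costs = €1,149,653.70 − €960,200 = €189,453.70.
Interest = €112,700.00, so EBIT − I = €76,753.70.
Degree of combined leverage = contribution ÷ (EBIT − I) = €1,149,653.70 ÷ €76,753.70 = 14.9785.
EPS therefore changes by 14.9785 × (-22.1%) = -331.0%.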